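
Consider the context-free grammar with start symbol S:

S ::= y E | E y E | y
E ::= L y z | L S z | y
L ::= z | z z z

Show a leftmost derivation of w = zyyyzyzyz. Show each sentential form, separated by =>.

S => EyE   [S ::= E y E]
EyE => LSzyE   [E ::= L S z]
LSzyE => zSzyE   [L ::= z]
zSzyE => zEyEzyE   [S ::= E y E]
zEyEzyE => zyyEzyE   [E ::= y]
zyyEzyE => zyyyzyE   [E ::= y]
zyyyzyE => zyyyzyLSz   [E ::= L S z]
zyyyzyLSz => zyyyzyzSz   [L ::= z]
zyyyzyzSz => zyyyzyzyz   [S ::= y]

S=>EyE=>LSzyE=>zSzyE=>zEyEzyE=>zyyEzyE=>zyyyzyE=>zyyyzyLSz=>zyyyzyzSz=>zyyyzyzyz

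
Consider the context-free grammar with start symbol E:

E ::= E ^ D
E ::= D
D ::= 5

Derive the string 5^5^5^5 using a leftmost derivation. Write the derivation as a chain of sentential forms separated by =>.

E => E^D => E^D^D => E^D^D^D => D^D^D^D => 5^D^D^D => 5^5^D^D => 5^5^5^D => 5^5^5^5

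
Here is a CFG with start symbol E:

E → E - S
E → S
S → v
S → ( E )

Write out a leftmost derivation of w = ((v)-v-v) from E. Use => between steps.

E => S   [E → S]
S => (E)   [S → ( E )]
(E) => (E-S)   [E → E - S]
(E-S) => (E-S-S)   [E → E - S]
(E-S-S) => (S-S-S)   [E → S]
(S-S-S) => ((E)-S-S)   [S → ( E )]
((E)-S-S) => ((S)-S-S)   [E → S]
((S)-S-S) => ((v)-S-S)   [S → v]
((v)-S-S) => ((v)-v-S)   [S → v]
((v)-v-S) => ((v)-v-v)   [S → v]

E=>S=>(E)=>(E-S)=>(E-S-S)=>(S-S-S)=>((E)-S-S)=>((S)-S-S)=>((v)-S-S)=>((v)-v-S)=>((v)-v-v)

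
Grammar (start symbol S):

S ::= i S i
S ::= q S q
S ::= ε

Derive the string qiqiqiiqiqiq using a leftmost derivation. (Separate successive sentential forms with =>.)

S => qSq => qiSiq => qiqSqiq => qiqiSiqiq => qiqiqSqiqiq => qiqiqiSiqiqiq => qiqiqiiqiqiq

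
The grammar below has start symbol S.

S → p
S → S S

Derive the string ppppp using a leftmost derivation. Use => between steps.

S => SS => pS => pSS => pSSS => pSSSS => ppSSS => pppSS => ppppS => ppppp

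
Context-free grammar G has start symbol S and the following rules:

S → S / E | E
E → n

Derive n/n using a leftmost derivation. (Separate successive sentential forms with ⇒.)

S ⇒ S/E   [S → S / E]
S/E ⇒ E/E   [S → E]
E/E ⇒ n/E   [E → n]
n/E ⇒ n/n   [E → n]

S ⇒ S/E ⇒ E/E ⇒ n/E ⇒ n/n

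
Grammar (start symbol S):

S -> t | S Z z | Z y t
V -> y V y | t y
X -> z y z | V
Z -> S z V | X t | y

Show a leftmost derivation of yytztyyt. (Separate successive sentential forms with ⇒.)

S ⇒ Zyt ⇒ SzVyt ⇒ ZytzVyt ⇒ yytzVyt ⇒ yytztyyt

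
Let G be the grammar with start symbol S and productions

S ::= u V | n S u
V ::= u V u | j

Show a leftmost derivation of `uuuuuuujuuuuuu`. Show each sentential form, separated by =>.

S => uV   [S ::= u V]
uV => uuVu   [V ::= u V u]
uuVu => uuuVuu   [V ::= u V u]
uuuVuu => uuuuVuuu   [V ::= u V u]
uuuuVuuu => uuuuuVuuuu   [V ::= u V u]
uuuuuVuuuu => uuuuuuVuuuuu   [V ::= u V u]
uuuuuuVuuuuu => uuuuuuuVuuuuuu   [V ::= u V u]
uuuuuuuVuuuuuu => uuuuuuujuuuuuu   [V ::= j]

S => uV => uuVu => uuuVuu => uuuuVuuu => uuuuuVuuuu => uuuuuuVuuuuu => uuuuuuuVuuuuuu => uuuuuuujuuuuuu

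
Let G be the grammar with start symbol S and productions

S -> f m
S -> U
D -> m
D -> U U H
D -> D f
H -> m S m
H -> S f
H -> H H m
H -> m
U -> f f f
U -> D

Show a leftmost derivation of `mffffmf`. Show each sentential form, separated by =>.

S => U   [S -> U]
U => D   [U -> D]
D => UUH   [D -> U U H]
UUH => DUH   [U -> D]
DUH => mUH   [D -> m]
mUH => mfffH   [U -> f f f]
mfffH => mfffSf   [H -> S f]
mfffSf => mffffmf   [S -> f m]

S => U => D => UUH => DUH => mUH => mfffH => mfffSf => mffffmf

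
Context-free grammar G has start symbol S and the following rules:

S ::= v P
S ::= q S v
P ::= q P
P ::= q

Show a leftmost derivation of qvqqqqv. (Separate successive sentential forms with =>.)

S => qSv => qvPv => qvqPv => qvqqPv => qvqqqPv => qvqqqqv

S => qSv   [S ::= q S v]
qSv => qvPv   [S ::= v P]
qvPv => qvqPv   [P ::= q P]
qvqPv => qvqqPv   [P ::= q P]
qvqqPv => qvqqqPv   [P ::= q P]
qvqqqPv => qvqqqqv   [P ::= q]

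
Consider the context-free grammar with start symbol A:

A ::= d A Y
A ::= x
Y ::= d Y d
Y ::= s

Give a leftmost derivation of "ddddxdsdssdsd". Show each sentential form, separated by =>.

A => dAY   [A ::= d A Y]
dAY => ddAYY   [A ::= d A Y]
ddAYY => dddAYYY   [A ::= d A Y]
dddAYYY => ddddAYYYY   [A ::= d A Y]
ddddAYYYY => ddddxYYYY   [A ::= x]
ddddxYYYY => ddddxdYdYYY   [Y ::= d Y d]
ddddxdYdYYY => ddddxdsdYYY   [Y ::= s]
ddddxdsdYYY => ddddxdsdsYY   [Y ::= s]
ddddxdsdsYY => ddddxdsdssY   [Y ::= s]
ddddxdsdssY => ddddxdsdssdYd   [Y ::= d Y d]
ddddxdsdssdYd => ddddxdsdssdsd   [Y ::= s]

A=>dAY=>ddAYY=>dddAYYY=>ddddAYYYY=>ddddxYYYY=>ddddxdYdYYY=>ddddxdsdYYY=>ddddxdsdsYY=>ddddxdsdssY=>ddddxdsdssdYd=>ddddxdsdssdsd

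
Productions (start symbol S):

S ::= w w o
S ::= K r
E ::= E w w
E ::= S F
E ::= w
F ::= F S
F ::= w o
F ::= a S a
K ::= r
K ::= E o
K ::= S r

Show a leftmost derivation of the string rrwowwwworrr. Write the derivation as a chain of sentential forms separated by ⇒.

S ⇒ Kr   [S ::= K r]
Kr ⇒ Srr   [K ::= S r]
Srr ⇒ Krrr   [S ::= K r]
Krrr ⇒ Eorrr   [K ::= E o]
Eorrr ⇒ Ewworrr   [E ::= E w w]
Ewworrr ⇒ Ewwwworrr   [E ::= E w w]
Ewwwworrr ⇒ SFwwwworrr   [E ::= S F]
SFwwwworrr ⇒ KrFwwwworrr   [S ::= K r]
KrFwwwworrr ⇒ rrFwwwworrr   [K ::= r]
rrFwwwworrr ⇒ rrwowwwworrr   [F ::= w o]

S⇒Kr⇒Srr⇒Krrr⇒Eorrr⇒Ewworrr⇒Ewwwworrr⇒SFwwwworrr⇒KrFwwwworrr⇒rrFwwwworrr⇒rrwowwwworrr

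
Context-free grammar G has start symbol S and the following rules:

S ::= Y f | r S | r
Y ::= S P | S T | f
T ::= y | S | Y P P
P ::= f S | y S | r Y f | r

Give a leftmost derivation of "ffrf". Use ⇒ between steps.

S ⇒ Yf ⇒ SPf ⇒ YfPf ⇒ ffPf ⇒ ffrf

S ⇒ Yf   [S ::= Y f]
Yf ⇒ SPf   [Y ::= S P]
SPf ⇒ YfPf   [S ::= Y f]
YfPf ⇒ ffPf   [Y ::= f]
ffPf ⇒ ffrf   [P ::= r]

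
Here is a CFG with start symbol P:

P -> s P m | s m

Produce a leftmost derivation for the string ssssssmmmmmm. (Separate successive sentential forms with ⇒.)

P ⇒ sPm ⇒ ssPmm ⇒ sssPmmm ⇒ ssssPmmmm ⇒ sssssPmmmmm ⇒ ssssssmmmmmm

P ⇒ sPm   [P -> s P m]
sPm ⇒ ssPmm   [P -> s P m]
ssPmm ⇒ sssPmmm   [P -> s P m]
sssPmmm ⇒ ssssPmmmm   [P -> s P m]
ssssPmmmm ⇒ sssssPmmmmm   [P -> s P m]
sssssPmmmmm ⇒ ssssssmmmmmm   [P -> s m]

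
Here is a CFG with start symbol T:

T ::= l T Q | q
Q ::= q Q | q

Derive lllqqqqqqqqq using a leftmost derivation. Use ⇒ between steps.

T⇒lTQ⇒llTQQ⇒lllTQQQ⇒lllqQQQ⇒lllqqQQQ⇒lllqqqQQ⇒lllqqqqQQ⇒lllqqqqqQQ⇒lllqqqqqqQQ⇒lllqqqqqqqQ⇒lllqqqqqqqqQ⇒lllqqqqqqqqq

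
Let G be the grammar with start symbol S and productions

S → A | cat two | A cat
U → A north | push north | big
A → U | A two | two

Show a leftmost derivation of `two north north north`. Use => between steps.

S => A   [S → A]
A => U   [A → U]
U => A north   [U → A north]
A north => U north   [A → U]
U north => A north north   [U → A north]
A north north => U north north   [A → U]
U north north => A north north north   [U → A north]
A north north north => two north north north   [A → two]

S => A => U => A north => U north => A north north => U north north => A north north north => two north north north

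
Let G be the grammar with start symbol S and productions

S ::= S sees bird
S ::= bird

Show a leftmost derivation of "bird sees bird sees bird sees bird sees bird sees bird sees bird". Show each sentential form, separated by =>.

S => S sees bird => S sees bird sees bird => S sees bird sees bird sees bird => S sees bird sees bird sees bird sees bird => S sees bird sees bird sees bird sees bird sees bird => S sees bird sees bird sees bird sees bird sees bird sees bird => bird sees bird sees bird sees bird sees bird sees bird sees bird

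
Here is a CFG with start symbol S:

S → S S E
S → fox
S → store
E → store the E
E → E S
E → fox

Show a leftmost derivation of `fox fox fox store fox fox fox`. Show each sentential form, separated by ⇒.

S ⇒ S S E ⇒ S S E S E ⇒ S S E S E S E ⇒ fox S E S E S E ⇒ fox fox E S E S E ⇒ fox fox fox S E S E ⇒ fox fox fox store E S E ⇒ fox fox fox store fox S E ⇒ fox fox fox store fox fox E ⇒ fox fox fox store fox fox fox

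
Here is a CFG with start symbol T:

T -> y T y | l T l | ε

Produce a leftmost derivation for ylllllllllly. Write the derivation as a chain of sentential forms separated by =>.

T => yTy => ylTly => yllTlly => ylllTllly => yllllTlllly => ylllllTllllly => ylllllllllly

T => yTy   [T -> y T y]
yTy => ylTly   [T -> l T l]
ylTly => yllTlly   [T -> l T l]
yllTlly => ylllTllly   [T -> l T l]
ylllTllly => yllllTlllly   [T -> l T l]
yllllTlllly => ylllllTllllly   [T -> l T l]
ylllllTllllly => ylllllllllly   [T -> ε]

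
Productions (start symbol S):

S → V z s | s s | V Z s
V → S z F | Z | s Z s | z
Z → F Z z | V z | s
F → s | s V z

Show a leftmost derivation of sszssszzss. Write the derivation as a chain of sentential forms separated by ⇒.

S⇒VZs⇒SzFZs⇒sszFZs⇒sszsVzZs⇒sszsZzZs⇒sszsFZzzZs⇒sszssZzzZs⇒sszssszzZs⇒sszssszzss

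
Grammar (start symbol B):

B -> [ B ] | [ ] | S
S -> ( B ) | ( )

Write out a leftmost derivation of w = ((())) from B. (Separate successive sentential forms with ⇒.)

B ⇒ S ⇒ (B) ⇒ (S) ⇒ ((B)) ⇒ ((S)) ⇒ ((()))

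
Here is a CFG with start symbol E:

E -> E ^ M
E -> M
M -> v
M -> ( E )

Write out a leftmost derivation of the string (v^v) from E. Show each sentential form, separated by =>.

E => M   [E -> M]
M => (E)   [M -> ( E )]
(E) => (E^M)   [E -> E ^ M]
(E^M) => (M^M)   [E -> M]
(M^M) => (v^M)   [M -> v]
(v^M) => (v^v)   [M -> v]

E => M => (E) => (E^M) => (M^M) => (v^M) => (v^v)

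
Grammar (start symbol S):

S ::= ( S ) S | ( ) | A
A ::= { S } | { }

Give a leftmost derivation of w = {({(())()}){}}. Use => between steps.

S => A => {S} => {(S)S} => {(A)S} => {({S})S} => {({(S)S})S} => {({(())S})S} => {({(())()})S} => {({(())()})A} => {({(())()}){}}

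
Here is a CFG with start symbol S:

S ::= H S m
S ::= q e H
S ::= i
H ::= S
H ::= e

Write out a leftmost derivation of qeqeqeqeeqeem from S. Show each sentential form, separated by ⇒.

S ⇒ qeH ⇒ qeS ⇒ qeHSm ⇒ qeSSm ⇒ qeqeHSm ⇒ qeqeSSm ⇒ qeqeqeHSm ⇒ qeqeqeSSm ⇒ qeqeqeqeHSm ⇒ qeqeqeqeeSm ⇒ qeqeqeqeeqeHm ⇒ qeqeqeqeeqeem

S ⇒ qeH   [S ::= q e H]
qeH ⇒ qeS   [H ::= S]
qeS ⇒ qeHSm   [S ::= H S m]
qeHSm ⇒ qeSSm   [H ::= S]
qeSSm ⇒ qeqeHSm   [S ::= q e H]
qeqeHSm ⇒ qeqeSSm   [H ::= S]
qeqeSSm ⇒ qeqeqeHSm   [S ::= q e H]
qeqeqeHSm ⇒ qeqeqeSSm   [H ::= S]
qeqeqeSSm ⇒ qeqeqeqeHSm   [S ::= q e H]
qeqeqeqeHSm ⇒ qeqeqeqeeSm   [H ::= e]
qeqeqeqeeSm ⇒ qeqeqeqeeqeHm   [S ::= q e H]
qeqeqeqeeqeHm ⇒ qeqeqeqeeqeem   [H ::= e]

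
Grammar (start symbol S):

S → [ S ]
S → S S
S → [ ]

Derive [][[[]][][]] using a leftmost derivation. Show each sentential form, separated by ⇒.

S ⇒ SS   [S → S S]
SS ⇒ []S   [S → [ ]]
[]S ⇒ [][S]   [S → [ S ]]
[][S] ⇒ [][SS]   [S → S S]
[][SS] ⇒ [][SSS]   [S → S S]
[][SSS] ⇒ [][[S]SS]   [S → [ S ]]
[][[S]SS] ⇒ [][[[]]SS]   [S → [ ]]
[][[[]]SS] ⇒ [][[[]][]S]   [S → [ ]]
[][[[]][]S] ⇒ [][[[]][][]]   [S → [ ]]

S ⇒ SS ⇒ []S ⇒ [][S] ⇒ [][SS] ⇒ [][SSS] ⇒ [][[S]SS] ⇒ [][[[]]SS] ⇒ [][[[]][]S] ⇒ [][[[]][][]]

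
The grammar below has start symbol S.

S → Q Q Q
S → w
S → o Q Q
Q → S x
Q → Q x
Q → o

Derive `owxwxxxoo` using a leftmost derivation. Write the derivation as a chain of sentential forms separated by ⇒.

S ⇒ QQQ ⇒ SxQQ ⇒ oQQxQQ ⇒ oSxQxQQ ⇒ owxQxQQ ⇒ owxQxxQQ ⇒ owxSxxxQQ ⇒ owxwxxxQQ ⇒ owxwxxxoQ ⇒ owxwxxxoo

S ⇒ QQQ   [S → Q Q Q]
QQQ ⇒ SxQQ   [Q → S x]
SxQQ ⇒ oQQxQQ   [S → o Q Q]
oQQxQQ ⇒ oSxQxQQ   [Q → S x]
oSxQxQQ ⇒ owxQxQQ   [S → w]
owxQxQQ ⇒ owxQxxQQ   [Q → Q x]
owxQxxQQ ⇒ owxSxxxQQ   [Q → S x]
owxSxxxQQ ⇒ owxwxxxQQ   [S → w]
owxwxxxQQ ⇒ owxwxxxoQ   [Q → o]
owxwxxxoQ ⇒ owxwxxxoo   [Q → o]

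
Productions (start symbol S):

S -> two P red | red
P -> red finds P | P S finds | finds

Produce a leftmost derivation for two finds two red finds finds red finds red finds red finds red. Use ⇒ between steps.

S ⇒ two P red ⇒ two P S finds red ⇒ two P S finds S finds red ⇒ two P S finds S finds S finds red ⇒ two finds S finds S finds S finds red ⇒ two finds two P red finds S finds S finds red ⇒ two finds two red finds P red finds S finds S finds red ⇒ two finds two red finds finds red finds S finds S finds red ⇒ two finds two red finds finds red finds red finds S finds red ⇒ two finds two red finds finds red finds red finds red finds red

S ⇒ two P red   [S -> two P red]
two P red ⇒ two P S finds red   [P -> P S finds]
two P S finds red ⇒ two P S finds S finds red   [P -> P S finds]
two P S finds S finds red ⇒ two P S finds S finds S finds red   [P -> P S finds]
two P S finds S finds S finds red ⇒ two finds S finds S finds S finds red   [P -> finds]
two finds S finds S finds S finds red ⇒ two finds two P red finds S finds S finds red   [S -> two P red]
two finds two P red finds S finds S finds red ⇒ two finds two red finds P red finds S finds S finds red   [P -> red finds P]
two finds two red finds P red finds S finds S finds red ⇒ two finds two red finds finds red finds S finds S finds red   [P -> finds]
two finds two red finds finds red finds S finds S finds red ⇒ two finds two red finds finds red finds red finds S finds red   [S -> red]
two finds two red finds finds red finds red finds S finds red ⇒ two finds two red finds finds red finds red finds red finds red   [S -> red]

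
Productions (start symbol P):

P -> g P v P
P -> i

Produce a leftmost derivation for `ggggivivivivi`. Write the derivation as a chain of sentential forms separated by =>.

P=>gPvP=>ggPvPvP=>gggPvPvPvP=>ggggPvPvPvPvP=>ggggivPvPvPvP=>ggggivivPvPvP=>ggggivivivPvP=>ggggivivivivP=>ggggivivivivi

P => gPvP   [P -> g P v P]
gPvP => ggPvPvP   [P -> g P v P]
ggPvPvP => gggPvPvPvP   [P -> g P v P]
gggPvPvPvP => ggggPvPvPvPvP   [P -> g P v P]
ggggPvPvPvPvP => ggggivPvPvPvP   [P -> i]
ggggivPvPvPvP => ggggivivPvPvP   [P -> i]
ggggivivPvPvP => ggggivivivPvP   [P -> i]
ggggivivivPvP => ggggivivivivP   [P -> i]
ggggivivivivP => ggggivivivivi   [P -> i]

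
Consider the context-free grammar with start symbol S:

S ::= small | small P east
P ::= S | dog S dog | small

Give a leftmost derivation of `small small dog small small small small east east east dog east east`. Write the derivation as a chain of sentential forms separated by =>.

S => small P east   [S ::= small P east]
small P east => small S east   [P ::= S]
small S east => small small P east east   [S ::= small P east]
small small P east east => small small dog S dog east east   [P ::= dog S dog]
small small dog S dog east east => small small dog small P east dog east east   [S ::= small P east]
small small dog small P east dog east east => small small dog small S east dog east east   [P ::= S]
small small dog small S east dog east east => small small dog small small P east east dog east east   [S ::= small P east]
small small dog small small P east east dog east east => small small dog small small S east east dog east east   [P ::= S]
small small dog small small S east east dog east east => small small dog small small small P east east east dog east east   [S ::= small P east]
small small dog small small small P east east east dog east east => small small dog small small small small east east east dog east east   [P ::= small]

S => small P east => small S east => small small P east east => small small dog S dog east east => small small dog small P east dog east east => small small dog small S east dog east east => small small dog small small P east east dog east east => small small dog small small S east east dog east east => small small dog small small small P east east east dog east east => small small dog small small small small east east east dog east east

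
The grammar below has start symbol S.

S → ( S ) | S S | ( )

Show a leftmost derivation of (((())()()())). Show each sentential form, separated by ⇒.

S ⇒ (S) ⇒ ((S)) ⇒ ((SS)) ⇒ ((SSS)) ⇒ ((SSSS)) ⇒ (((S)SSS)) ⇒ (((())SSS)) ⇒ (((())()SS)) ⇒ (((())()()S)) ⇒ (((())()()()))

S ⇒ (S)   [S → ( S )]
(S) ⇒ ((S))   [S → ( S )]
((S)) ⇒ ((SS))   [S → S S]
((SS)) ⇒ ((SSS))   [S → S S]
((SSS)) ⇒ ((SSSS))   [S → S S]
((SSSS)) ⇒ (((S)SSS))   [S → ( S )]
(((S)SSS)) ⇒ (((())SSS))   [S → ( )]
(((())SSS)) ⇒ (((())()SS))   [S → ( )]
(((())()SS)) ⇒ (((())()()S))   [S → ( )]
(((())()()S)) ⇒ (((())()()()))   [S → ( )]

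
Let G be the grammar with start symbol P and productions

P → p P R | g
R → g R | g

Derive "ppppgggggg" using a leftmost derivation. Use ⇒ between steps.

P ⇒ pPR ⇒ ppPRR ⇒ pppPRRR ⇒ ppppPRRRR ⇒ ppppgRRRR ⇒ ppppggRRR ⇒ ppppgggRR ⇒ ppppggggRR ⇒ ppppgggggR ⇒ ppppgggggg

P ⇒ pPR   [P → p P R]
pPR ⇒ ppPRR   [P → p P R]
ppPRR ⇒ pppPRRR   [P → p P R]
pppPRRR ⇒ ppppPRRRR   [P → p P R]
ppppPRRRR ⇒ ppppgRRRR   [P → g]
ppppgRRRR ⇒ ppppggRRR   [R → g]
ppppggRRR ⇒ ppppgggRR   [R → g]
ppppgggRR ⇒ ppppggggRR   [R → g R]
ppppggggRR ⇒ ppppgggggR   [R → g]
ppppgggggR ⇒ ppppgggggg   [R → g]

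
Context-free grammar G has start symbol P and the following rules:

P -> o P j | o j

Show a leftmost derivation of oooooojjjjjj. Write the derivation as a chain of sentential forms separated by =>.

P=>oPj=>ooPjj=>oooPjjj=>ooooPjjjj=>oooooPjjjjj=>oooooojjjjjj

P => oPj   [P -> o P j]
oPj => ooPjj   [P -> o P j]
ooPjj => oooPjjj   [P -> o P j]
oooPjjj => ooooPjjjj   [P -> o P j]
ooooPjjjj => oooooPjjjjj   [P -> o P j]
oooooPjjjjj => oooooojjjjjj   [P -> o j]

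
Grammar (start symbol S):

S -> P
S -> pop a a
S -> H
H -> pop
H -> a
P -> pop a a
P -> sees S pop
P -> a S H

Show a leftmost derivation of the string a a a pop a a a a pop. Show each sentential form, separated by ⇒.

S ⇒ P ⇒ a S H ⇒ a P H ⇒ a a S H H ⇒ a a P H H ⇒ a a a S H H H ⇒ a a a P H H H ⇒ a a a pop a a H H H ⇒ a a a pop a a a H H ⇒ a a a pop a a a a H ⇒ a a a pop a a a a pop

S ⇒ P   [S -> P]
P ⇒ a S H   [P -> a S H]
a S H ⇒ a P H   [S -> P]
a P H ⇒ a a S H H   [P -> a S H]
a a S H H ⇒ a a P H H   [S -> P]
a a P H H ⇒ a a a S H H H   [P -> a S H]
a a a S H H H ⇒ a a a P H H H   [S -> P]
a a a P H H H ⇒ a a a pop a a H H H   [P -> pop a a]
a a a pop a a H H H ⇒ a a a pop a a a H H   [H -> a]
a a a pop a a a H H ⇒ a a a pop a a a a H   [H -> a]
a a a pop a a a a H ⇒ a a a pop a a a a pop   [H -> pop]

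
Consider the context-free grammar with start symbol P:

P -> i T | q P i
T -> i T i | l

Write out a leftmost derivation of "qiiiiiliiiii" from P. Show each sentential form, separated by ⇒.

P⇒qPi⇒qiTi⇒qiiTii⇒qiiiTiii⇒qiiiiTiiii⇒qiiiiiTiiiii⇒qiiiiiliiiii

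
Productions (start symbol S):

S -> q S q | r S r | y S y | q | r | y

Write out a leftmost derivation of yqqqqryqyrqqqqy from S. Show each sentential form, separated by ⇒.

S ⇒ ySy   [S -> y S y]
ySy ⇒ yqSqy   [S -> q S q]
yqSqy ⇒ yqqSqqy   [S -> q S q]
yqqSqqy ⇒ yqqqSqqqy   [S -> q S q]
yqqqSqqqy ⇒ yqqqqSqqqqy   [S -> q S q]
yqqqqSqqqqy ⇒ yqqqqrSrqqqqy   [S -> r S r]
yqqqqrSrqqqqy ⇒ yqqqqrySyrqqqqy   [S -> y S y]
yqqqqrySyrqqqqy ⇒ yqqqqryqyrqqqqy   [S -> q]

S⇒ySy⇒yqSqy⇒yqqSqqy⇒yqqqSqqqy⇒yqqqqSqqqqy⇒yqqqqrSrqqqqy⇒yqqqqrySyrqqqqy⇒yqqqqryqyrqqqqy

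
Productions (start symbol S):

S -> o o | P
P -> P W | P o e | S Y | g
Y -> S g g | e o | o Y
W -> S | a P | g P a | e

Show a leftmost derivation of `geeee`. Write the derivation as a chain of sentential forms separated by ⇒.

S ⇒ P ⇒ PW ⇒ PWW ⇒ PWWW ⇒ PWWWW ⇒ gWWWW ⇒ geWWW ⇒ geeWW ⇒ geeeW ⇒ geeee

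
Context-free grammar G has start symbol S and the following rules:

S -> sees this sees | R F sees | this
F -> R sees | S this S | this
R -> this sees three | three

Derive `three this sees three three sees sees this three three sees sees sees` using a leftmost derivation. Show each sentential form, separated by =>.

S => R F sees   [S -> R F sees]
R F sees => three F sees   [R -> three]
three F sees => three S this S sees   [F -> S this S]
three S this S sees => three R F sees this S sees   [S -> R F sees]
three R F sees this S sees => three this sees three F sees this S sees   [R -> this sees three]
three this sees three F sees this S sees => three this sees three R sees sees this S sees   [F -> R sees]
three this sees three R sees sees this S sees => three this sees three three sees sees this S sees   [R -> three]
three this sees three three sees sees this S sees => three this sees three three sees sees this R F sees sees   [S -> R F sees]
three this sees three three sees sees this R F sees sees => three this sees three three sees sees this three F sees sees   [R -> three]
three this sees three three sees sees this three F sees sees => three this sees three three sees sees this three R sees sees sees   [F -> R sees]
three this sees three three sees sees this three R sees sees sees => three this sees three three sees sees this three three sees sees sees   [R -> three]

S => R F sees => three F sees => three S this S sees => three R F sees this S sees => three this sees three F sees this S sees => three this sees three R sees sees this S sees => three this sees three three sees sees this S sees => three this sees three three sees sees this R F sees sees => three this sees three three sees sees this three F sees sees => three this sees three three sees sees this three R sees sees sees => three this sees three three sees sees this three three sees sees sees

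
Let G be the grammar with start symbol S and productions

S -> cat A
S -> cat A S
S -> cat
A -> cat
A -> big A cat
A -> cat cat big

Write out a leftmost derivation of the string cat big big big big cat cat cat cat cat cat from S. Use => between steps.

S => cat A S => cat big A cat S => cat big big A cat cat S => cat big big big A cat cat cat S => cat big big big big A cat cat cat cat S => cat big big big big cat cat cat cat cat S => cat big big big big cat cat cat cat cat cat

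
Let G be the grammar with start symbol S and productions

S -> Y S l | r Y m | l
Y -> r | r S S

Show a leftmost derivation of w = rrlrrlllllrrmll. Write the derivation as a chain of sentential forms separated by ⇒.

S ⇒ YSl   [S -> Y S l]
YSl ⇒ rSSSl   [Y -> r S S]
rSSSl ⇒ rYSlSSl   [S -> Y S l]
rYSlSSl ⇒ rrSSSlSSl   [Y -> r S S]
rrSSSlSSl ⇒ rrlSSlSSl   [S -> l]
rrlSSlSSl ⇒ rrlYSlSlSSl   [S -> Y S l]
rrlYSlSlSSl ⇒ rrlrSlSlSSl   [Y -> r]
rrlrSlSlSSl ⇒ rrlrYSllSlSSl   [S -> Y S l]
rrlrYSllSlSSl ⇒ rrlrrSllSlSSl   [Y -> r]
rrlrrSllSlSSl ⇒ rrlrrlllSlSSl   [S -> l]
rrlrrlllSlSSl ⇒ rrlrrlllllSSl   [S -> l]
rrlrrlllllSSl ⇒ rrlrrlllllrYmSl   [S -> r Y m]
rrlrrlllllrYmSl ⇒ rrlrrlllllrrmSl   [Y -> r]
rrlrrlllllrrmSl ⇒ rrlrrlllllrrmll   [S -> l]

S⇒YSl⇒rSSSl⇒rYSlSSl⇒rrSSSlSSl⇒rrlSSlSSl⇒rrlYSlSlSSl⇒rrlrSlSlSSl⇒rrlrYSllSlSSl⇒rrlrrSllSlSSl⇒rrlrrlllSlSSl⇒rrlrrlllllSSl⇒rrlrrlllllrYmSl⇒rrlrrlllllrrmSl⇒rrlrrlllllrrmll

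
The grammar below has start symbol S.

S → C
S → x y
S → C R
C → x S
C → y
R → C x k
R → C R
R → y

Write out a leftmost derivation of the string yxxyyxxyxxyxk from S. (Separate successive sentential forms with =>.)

S => CR => yR => yCR => yxSR => yxxyR => yxxyCR => yxxyyR => yxxyyCR => yxxyyxSR => yxxyyxxyR => yxxyyxxyCxk => yxxyyxxyxSxk => yxxyyxxyxxyxk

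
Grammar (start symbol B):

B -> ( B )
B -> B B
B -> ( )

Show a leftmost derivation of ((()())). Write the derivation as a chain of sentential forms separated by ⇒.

B ⇒ (B) ⇒ ((B)) ⇒ ((BB)) ⇒ ((()B)) ⇒ ((()()))

B ⇒ (B)   [B -> ( B )]
(B) ⇒ ((B))   [B -> ( B )]
((B)) ⇒ ((BB))   [B -> B B]
((BB)) ⇒ ((()B))   [B -> ( )]
((()B)) ⇒ ((()()))   [B -> ( )]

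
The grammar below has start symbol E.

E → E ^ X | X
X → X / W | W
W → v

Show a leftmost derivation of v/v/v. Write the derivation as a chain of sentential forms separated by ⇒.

E⇒X⇒X/W⇒X/W/W⇒W/W/W⇒v/W/W⇒v/v/W⇒v/v/v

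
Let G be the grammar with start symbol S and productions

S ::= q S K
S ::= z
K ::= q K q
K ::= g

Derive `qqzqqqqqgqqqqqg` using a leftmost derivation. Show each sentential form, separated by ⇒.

S ⇒ qSK   [S ::= q S K]
qSK ⇒ qqSKK   [S ::= q S K]
qqSKK ⇒ qqzKK   [S ::= z]
qqzKK ⇒ qqzqKqK   [K ::= q K q]
qqzqKqK ⇒ qqzqqKqqK   [K ::= q K q]
qqzqqKqqK ⇒ qqzqqqKqqqK   [K ::= q K q]
qqzqqqKqqqK ⇒ qqzqqqqKqqqqK   [K ::= q K q]
qqzqqqqKqqqqK ⇒ qqzqqqqqKqqqqqK   [K ::= q K q]
qqzqqqqqKqqqqqK ⇒ qqzqqqqqgqqqqqK   [K ::= g]
qqzqqqqqgqqqqqK ⇒ qqzqqqqqgqqqqqg   [K ::= g]

S ⇒ qSK ⇒ qqSKK ⇒ qqzKK ⇒ qqzqKqK ⇒ qqzqqKqqK ⇒ qqzqqqKqqqK ⇒ qqzqqqqKqqqqK ⇒ qqzqqqqqKqqqqqK ⇒ qqzqqqqqgqqqqqK ⇒ qqzqqqqqgqqqqqg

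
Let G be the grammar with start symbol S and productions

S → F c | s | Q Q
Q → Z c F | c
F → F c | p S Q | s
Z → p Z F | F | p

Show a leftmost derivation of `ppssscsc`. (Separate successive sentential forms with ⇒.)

S ⇒ QQ   [S → Q Q]
QQ ⇒ ZcFQ   [Q → Z c F]
ZcFQ ⇒ pZFcFQ   [Z → p Z F]
pZFcFQ ⇒ ppZFFcFQ   [Z → p Z F]
ppZFFcFQ ⇒ ppFFFcFQ   [Z → F]
ppFFFcFQ ⇒ ppsFFcFQ   [F → s]
ppsFFcFQ ⇒ ppssFcFQ   [F → s]
ppssFcFQ ⇒ ppssscFQ   [F → s]
ppssscFQ ⇒ ppssscsQ   [F → s]
ppssscsQ ⇒ ppssscsc   [Q → c]

S ⇒ QQ ⇒ ZcFQ ⇒ pZFcFQ ⇒ ppZFFcFQ ⇒ ppFFFcFQ ⇒ ppsFFcFQ ⇒ ppssFcFQ ⇒ ppssscFQ ⇒ ppssscsQ ⇒ ppssscsc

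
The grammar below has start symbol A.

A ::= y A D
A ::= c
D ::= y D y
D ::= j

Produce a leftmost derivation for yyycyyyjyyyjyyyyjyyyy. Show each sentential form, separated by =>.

A=>yAD=>yyADD=>yyyADDD=>yyycDDD=>yyycyDyDD=>yyycyyDyyDD=>yyycyyyDyyyDD=>yyycyyyjyyyDD=>yyycyyyjyyyjD=>yyycyyyjyyyjyDy=>yyycyyyjyyyjyyDyy=>yyycyyyjyyyjyyyDyyy=>yyycyyyjyyyjyyyyDyyyy=>yyycyyyjyyyjyyyyjyyyy

A => yAD   [A ::= y A D]
yAD => yyADD   [A ::= y A D]
yyADD => yyyADDD   [A ::= y A D]
yyyADDD => yyycDDD   [A ::= c]
yyycDDD => yyycyDyDD   [D ::= y D y]
yyycyDyDD => yyycyyDyyDD   [D ::= y D y]
yyycyyDyyDD => yyycyyyDyyyDD   [D ::= y D y]
yyycyyyDyyyDD => yyycyyyjyyyDD   [D ::= j]
yyycyyyjyyyDD => yyycyyyjyyyjD   [D ::= j]
yyycyyyjyyyjD => yyycyyyjyyyjyDy   [D ::= y D y]
yyycyyyjyyyjyDy => yyycyyyjyyyjyyDyy   [D ::= y D y]
yyycyyyjyyyjyyDyy => yyycyyyjyyyjyyyDyyy   [D ::= y D y]
yyycyyyjyyyjyyyDyyy => yyycyyyjyyyjyyyyDyyyy   [D ::= y D y]
yyycyyyjyyyjyyyyDyyyy => yyycyyyjyyyjyyyyjyyyy   [D ::= j]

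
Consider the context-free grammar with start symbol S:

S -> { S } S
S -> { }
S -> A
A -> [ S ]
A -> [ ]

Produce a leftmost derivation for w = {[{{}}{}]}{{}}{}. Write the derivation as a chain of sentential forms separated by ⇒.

S ⇒ {S}S   [S -> { S } S]
{S}S ⇒ {A}S   [S -> A]
{A}S ⇒ {[S]}S   [A -> [ S ]]
{[S]}S ⇒ {[{S}S]}S   [S -> { S } S]
{[{S}S]}S ⇒ {[{{}}S]}S   [S -> { }]
{[{{}}S]}S ⇒ {[{{}}{}]}S   [S -> { }]
{[{{}}{}]}S ⇒ {[{{}}{}]}{S}S   [S -> { S } S]
{[{{}}{}]}{S}S ⇒ {[{{}}{}]}{{}}S   [S -> { }]
{[{{}}{}]}{{}}S ⇒ {[{{}}{}]}{{}}{}   [S -> { }]

S⇒{S}S⇒{A}S⇒{[S]}S⇒{[{S}S]}S⇒{[{{}}S]}S⇒{[{{}}{}]}S⇒{[{{}}{}]}{S}S⇒{[{{}}{}]}{{}}S⇒{[{{}}{}]}{{}}{}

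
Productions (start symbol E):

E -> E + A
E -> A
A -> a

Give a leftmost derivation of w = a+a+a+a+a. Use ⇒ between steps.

E ⇒ E+A   [E -> E + A]
E+A ⇒ E+A+A   [E -> E + A]
E+A+A ⇒ E+A+A+A   [E -> E + A]
E+A+A+A ⇒ E+A+A+A+A   [E -> E + A]
E+A+A+A+A ⇒ A+A+A+A+A   [E -> A]
A+A+A+A+A ⇒ a+A+A+A+A   [A -> a]
a+A+A+A+A ⇒ a+a+A+A+A   [A -> a]
a+a+A+A+A ⇒ a+a+a+A+A   [A -> a]
a+a+a+A+A ⇒ a+a+a+a+A   [A -> a]
a+a+a+a+A ⇒ a+a+a+a+a   [A -> a]

E ⇒ E+A ⇒ E+A+A ⇒ E+A+A+A ⇒ E+A+A+A+A ⇒ A+A+A+A+A ⇒ a+A+A+A+A ⇒ a+a+A+A+A ⇒ a+a+a+A+A ⇒ a+a+a+a+A ⇒ a+a+a+a+a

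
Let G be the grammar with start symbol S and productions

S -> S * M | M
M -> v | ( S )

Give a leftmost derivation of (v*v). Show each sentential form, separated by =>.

S=>M=>(S)=>(S*M)=>(M*M)=>(v*M)=>(v*v)

S => M   [S -> M]
M => (S)   [M -> ( S )]
(S) => (S*M)   [S -> S * M]
(S*M) => (M*M)   [S -> M]
(M*M) => (v*M)   [M -> v]
(v*M) => (v*v)   [M -> v]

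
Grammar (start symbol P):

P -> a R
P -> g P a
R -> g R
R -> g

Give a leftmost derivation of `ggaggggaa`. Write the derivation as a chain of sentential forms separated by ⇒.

P ⇒ gPa   [P -> g P a]
gPa ⇒ ggPaa   [P -> g P a]
ggPaa ⇒ ggaRaa   [P -> a R]
ggaRaa ⇒ ggagRaa   [R -> g R]
ggagRaa ⇒ ggaggRaa   [R -> g R]
ggaggRaa ⇒ ggagggRaa   [R -> g R]
ggagggRaa ⇒ ggaggggaa   [R -> g]

P ⇒ gPa ⇒ ggPaa ⇒ ggaRaa ⇒ ggagRaa ⇒ ggaggRaa ⇒ ggagggRaa ⇒ ggaggggaa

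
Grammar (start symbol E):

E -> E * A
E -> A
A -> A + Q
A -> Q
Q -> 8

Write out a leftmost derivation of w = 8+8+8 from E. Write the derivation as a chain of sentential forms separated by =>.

E => A => A+Q => A+Q+Q => Q+Q+Q => 8+Q+Q => 8+8+Q => 8+8+8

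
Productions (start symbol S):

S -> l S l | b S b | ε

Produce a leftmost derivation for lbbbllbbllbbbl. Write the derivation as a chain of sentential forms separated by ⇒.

S ⇒ lSl   [S -> l S l]
lSl ⇒ lbSbl   [S -> b S b]
lbSbl ⇒ lbbSbbl   [S -> b S b]
lbbSbbl ⇒ lbbbSbbbl   [S -> b S b]
lbbbSbbbl ⇒ lbbblSlbbbl   [S -> l S l]
lbbblSlbbbl ⇒ lbbbllSllbbbl   [S -> l S l]
lbbbllSllbbbl ⇒ lbbbllbSbllbbbl   [S -> b S b]
lbbbllbSbllbbbl ⇒ lbbbllbbllbbbl   [S -> ε]

S⇒lSl⇒lbSbl⇒lbbSbbl⇒lbbbSbbbl⇒lbbblSlbbbl⇒lbbbllSllbbbl⇒lbbbllbSbllbbbl⇒lbbbllbbllbbbl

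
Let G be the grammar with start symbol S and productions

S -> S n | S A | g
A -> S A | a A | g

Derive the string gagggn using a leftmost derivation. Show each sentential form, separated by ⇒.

S ⇒ Sn ⇒ SAn ⇒ gAn ⇒ gaAn ⇒ gaSAn ⇒ gaSAAn ⇒ gagAAn ⇒ gaggAn ⇒ gagggn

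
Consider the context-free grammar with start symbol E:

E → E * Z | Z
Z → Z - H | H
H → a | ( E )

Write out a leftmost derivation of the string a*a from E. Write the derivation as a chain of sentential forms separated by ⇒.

E ⇒ E*Z   [E → E * Z]
E*Z ⇒ Z*Z   [E → Z]
Z*Z ⇒ H*Z   [Z → H]
H*Z ⇒ a*Z   [H → a]
a*Z ⇒ a*H   [Z → H]
a*H ⇒ a*a   [H → a]

E⇒E*Z⇒Z*Z⇒H*Z⇒a*Z⇒a*H⇒a*a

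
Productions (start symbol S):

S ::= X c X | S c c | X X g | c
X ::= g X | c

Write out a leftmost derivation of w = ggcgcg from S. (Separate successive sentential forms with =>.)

S => XXg => gXXg => ggXXg => ggcXg => ggcgXg => ggcgcg

S => XXg   [S ::= X X g]
XXg => gXXg   [X ::= g X]
gXXg => ggXXg   [X ::= g X]
ggXXg => ggcXg   [X ::= c]
ggcXg => ggcgXg   [X ::= g X]
ggcgXg => ggcgcg   [X ::= c]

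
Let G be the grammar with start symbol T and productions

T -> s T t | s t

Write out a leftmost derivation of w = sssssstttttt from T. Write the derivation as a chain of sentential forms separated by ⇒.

T ⇒ sTt ⇒ ssTtt ⇒ sssTttt ⇒ ssssTtttt ⇒ sssssTttttt ⇒ sssssstttttt

T ⇒ sTt   [T -> s T t]
sTt ⇒ ssTtt   [T -> s T t]
ssTtt ⇒ sssTttt   [T -> s T t]
sssTttt ⇒ ssssTtttt   [T -> s T t]
ssssTtttt ⇒ sssssTttttt   [T -> s T t]
sssssTttttt ⇒ sssssstttttt   [T -> s t]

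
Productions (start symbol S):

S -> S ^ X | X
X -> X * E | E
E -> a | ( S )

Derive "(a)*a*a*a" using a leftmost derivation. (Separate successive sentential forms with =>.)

S=>X=>X*E=>X*E*E=>X*E*E*E=>E*E*E*E=>(S)*E*E*E=>(X)*E*E*E=>(E)*E*E*E=>(a)*E*E*E=>(a)*a*E*E=>(a)*a*a*E=>(a)*a*a*a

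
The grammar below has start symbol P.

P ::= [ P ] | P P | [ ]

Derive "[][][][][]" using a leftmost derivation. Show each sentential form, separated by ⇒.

P ⇒ PP ⇒ PPP ⇒ PPPP ⇒ PPPPP ⇒ []PPPP ⇒ [][]PPP ⇒ [][][]PP ⇒ [][][][]P ⇒ [][][][][]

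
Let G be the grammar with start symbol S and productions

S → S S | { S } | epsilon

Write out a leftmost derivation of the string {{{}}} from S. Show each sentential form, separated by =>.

S=>SS=>SSS=>{S}SS=>{SS}SS=>{SSS}SS=>{{S}SS}SS=>{{{S}}SS}SS=>{{{}}SS}SS=>{{{}}S}SS=>{{{}}}SS=>{{{}}}S=>{{{}}}

S => SS   [S → S S]
SS => SSS   [S → S S]
SSS => {S}SS   [S → { S }]
{S}SS => {SS}SS   [S → S S]
{SS}SS => {SSS}SS   [S → S S]
{SSS}SS => {{S}SS}SS   [S → { S }]
{{S}SS}SS => {{{S}}SS}SS   [S → { S }]
{{{S}}SS}SS => {{{}}SS}SS   [S → epsilon]
{{{}}SS}SS => {{{}}S}SS   [S → epsilon]
{{{}}S}SS => {{{}}}SS   [S → epsilon]
{{{}}}SS => {{{}}}S   [S → epsilon]
{{{}}}S => {{{}}}   [S → epsilon]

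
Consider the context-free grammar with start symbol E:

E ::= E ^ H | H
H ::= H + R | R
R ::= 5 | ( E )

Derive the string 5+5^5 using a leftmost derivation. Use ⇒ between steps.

E ⇒ E^H ⇒ H^H ⇒ H+R^H ⇒ R+R^H ⇒ 5+R^H ⇒ 5+5^H ⇒ 5+5^R ⇒ 5+5^5

E ⇒ E^H   [E ::= E ^ H]
E^H ⇒ H^H   [E ::= H]
H^H ⇒ H+R^H   [H ::= H + R]
H+R^H ⇒ R+R^H   [H ::= R]
R+R^H ⇒ 5+R^H   [R ::= 5]
5+R^H ⇒ 5+5^H   [R ::= 5]
5+5^H ⇒ 5+5^R   [H ::= R]
5+5^R ⇒ 5+5^5   [R ::= 5]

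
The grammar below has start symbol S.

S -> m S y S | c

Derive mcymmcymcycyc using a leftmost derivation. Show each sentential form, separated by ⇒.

S⇒mSyS⇒mcyS⇒mcymSyS⇒mcymmSySyS⇒mcymmcySyS⇒mcymmcymSySyS⇒mcymmcymcySyS⇒mcymmcymcycyS⇒mcymmcymcycyc

S ⇒ mSyS   [S -> m S y S]
mSyS ⇒ mcyS   [S -> c]
mcyS ⇒ mcymSyS   [S -> m S y S]
mcymSyS ⇒ mcymmSySyS   [S -> m S y S]
mcymmSySyS ⇒ mcymmcySyS   [S -> c]
mcymmcySyS ⇒ mcymmcymSySyS   [S -> m S y S]
mcymmcymSySyS ⇒ mcymmcymcySyS   [S -> c]
mcymmcymcySyS ⇒ mcymmcymcycyS   [S -> c]
mcymmcymcycyS ⇒ mcymmcymcycyc   [S -> c]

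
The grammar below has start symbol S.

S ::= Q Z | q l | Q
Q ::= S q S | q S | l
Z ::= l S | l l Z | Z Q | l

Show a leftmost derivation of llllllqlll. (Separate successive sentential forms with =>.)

S => QZ => lZ => lllZ => lllZQ => lllZQQ => lllllZQQ => llllllSQQ => llllllqlQQ => llllllqllQ => llllllqlll

S => QZ   [S ::= Q Z]
QZ => lZ   [Q ::= l]
lZ => lllZ   [Z ::= l l Z]
lllZ => lllZQ   [Z ::= Z Q]
lllZQ => lllZQQ   [Z ::= Z Q]
lllZQQ => lllllZQQ   [Z ::= l l Z]
lllllZQQ => llllllSQQ   [Z ::= l S]
llllllSQQ => llllllqlQQ   [S ::= q l]
llllllqlQQ => llllllqllQ   [Q ::= l]
llllllqllQ => llllllqlll   [Q ::= l]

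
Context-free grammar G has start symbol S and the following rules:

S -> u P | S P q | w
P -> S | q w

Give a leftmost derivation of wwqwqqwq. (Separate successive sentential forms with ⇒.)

S ⇒ SPq   [S -> S P q]
SPq ⇒ SPqPq   [S -> S P q]
SPqPq ⇒ SPqPqPq   [S -> S P q]
SPqPqPq ⇒ wPqPqPq   [S -> w]
wPqPqPq ⇒ wSqPqPq   [P -> S]
wSqPqPq ⇒ wwqPqPq   [S -> w]
wwqPqPq ⇒ wwqSqPq   [P -> S]
wwqSqPq ⇒ wwqwqPq   [S -> w]
wwqwqPq ⇒ wwqwqqwq   [P -> q w]

S⇒SPq⇒SPqPq⇒SPqPqPq⇒wPqPqPq⇒wSqPqPq⇒wwqPqPq⇒wwqSqPq⇒wwqwqPq⇒wwqwqqwq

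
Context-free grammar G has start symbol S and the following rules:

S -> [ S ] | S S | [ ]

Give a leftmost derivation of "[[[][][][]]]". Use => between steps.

S => [S] => [[S]] => [[SS]] => [[SSS]] => [[SSSS]] => [[[]SSS]] => [[[][]SS]] => [[[][][]S]] => [[[][][][]]]

S => [S]   [S -> [ S ]]
[S] => [[S]]   [S -> [ S ]]
[[S]] => [[SS]]   [S -> S S]
[[SS]] => [[SSS]]   [S -> S S]
[[SSS]] => [[SSSS]]   [S -> S S]
[[SSSS]] => [[[]SSS]]   [S -> [ ]]
[[[]SSS]] => [[[][]SS]]   [S -> [ ]]
[[[][]SS]] => [[[][][]S]]   [S -> [ ]]
[[[][][]S]] => [[[][][][]]]   [S -> [ ]]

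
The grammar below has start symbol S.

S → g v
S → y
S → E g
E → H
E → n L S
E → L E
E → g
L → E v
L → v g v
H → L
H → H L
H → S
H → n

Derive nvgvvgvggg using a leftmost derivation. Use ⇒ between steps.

S ⇒ Eg   [S → E g]
Eg ⇒ nLSg   [E → n L S]
nLSg ⇒ nEvSg   [L → E v]
nEvSg ⇒ nHvSg   [E → H]
nHvSg ⇒ nLvSg   [H → L]
nLvSg ⇒ nvgvvSg   [L → v g v]
nvgvvSg ⇒ nvgvvEgg   [S → E g]
nvgvvEgg ⇒ nvgvvLEgg   [E → L E]
nvgvvLEgg ⇒ nvgvvEvEgg   [L → E v]
nvgvvEvEgg ⇒ nvgvvgvEgg   [E → g]
nvgvvgvEgg ⇒ nvgvvgvggg   [E → g]

S ⇒ Eg ⇒ nLSg ⇒ nEvSg ⇒ nHvSg ⇒ nLvSg ⇒ nvgvvSg ⇒ nvgvvEgg ⇒ nvgvvLEgg ⇒ nvgvvEvEgg ⇒ nvgvvgvEgg ⇒ nvgvvgvggg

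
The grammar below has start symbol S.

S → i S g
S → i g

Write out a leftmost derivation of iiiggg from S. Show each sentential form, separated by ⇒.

S ⇒ iSg   [S → i S g]
iSg ⇒ iiSgg   [S → i S g]
iiSgg ⇒ iiiggg   [S → i g]

S ⇒ iSg ⇒ iiSgg ⇒ iiiggg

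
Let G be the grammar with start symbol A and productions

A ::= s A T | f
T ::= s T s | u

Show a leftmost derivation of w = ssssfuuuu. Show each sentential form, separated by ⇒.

A ⇒ sAT   [A ::= s A T]
sAT ⇒ ssATT   [A ::= s A T]
ssATT ⇒ sssATTT   [A ::= s A T]
sssATTT ⇒ ssssATTTT   [A ::= s A T]
ssssATTTT ⇒ ssssfTTTT   [A ::= f]
ssssfTTTT ⇒ ssssfuTTT   [T ::= u]
ssssfuTTT ⇒ ssssfuuTT   [T ::= u]
ssssfuuTT ⇒ ssssfuuuT   [T ::= u]
ssssfuuuT ⇒ ssssfuuuu   [T ::= u]

A⇒sAT⇒ssATT⇒sssATTT⇒ssssATTTT⇒ssssfTTTT⇒ssssfuTTT⇒ssssfuuTT⇒ssssfuuuT⇒ssssfuuuu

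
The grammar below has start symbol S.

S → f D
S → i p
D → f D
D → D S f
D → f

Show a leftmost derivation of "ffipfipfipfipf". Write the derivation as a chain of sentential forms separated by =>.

S => fD   [S → f D]
fD => fDSf   [D → D S f]
fDSf => fDSfSf   [D → D S f]
fDSfSf => fDSfSfSf   [D → D S f]
fDSfSfSf => fDSfSfSfSf   [D → D S f]
fDSfSfSfSf => ffSfSfSfSf   [D → f]
ffSfSfSfSf => ffipfSfSfSf   [S → i p]
ffipfSfSfSf => ffipfipfSfSf   [S → i p]
ffipfipfSfSf => ffipfipfipfSf   [S → i p]
ffipfipfipfSf => ffipfipfipfipf   [S → i p]

S=>fD=>fDSf=>fDSfSf=>fDSfSfSf=>fDSfSfSfSf=>ffSfSfSfSf=>ffipfSfSfSf=>ffipfipfSfSf=>ffipfipfipfSf=>ffipfipfipfipf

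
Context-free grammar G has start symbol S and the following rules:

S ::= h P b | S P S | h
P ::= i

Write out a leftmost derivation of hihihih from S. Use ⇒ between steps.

S ⇒ SPS   [S ::= S P S]
SPS ⇒ SPSPS   [S ::= S P S]
SPSPS ⇒ SPSPSPS   [S ::= S P S]
SPSPSPS ⇒ hPSPSPS   [S ::= h]
hPSPSPS ⇒ hiSPSPS   [P ::= i]
hiSPSPS ⇒ hihPSPS   [S ::= h]
hihPSPS ⇒ hihiSPS   [P ::= i]
hihiSPS ⇒ hihihPS   [S ::= h]
hihihPS ⇒ hihihiS   [P ::= i]
hihihiS ⇒ hihihih   [S ::= h]

S ⇒ SPS ⇒ SPSPS ⇒ SPSPSPS ⇒ hPSPSPS ⇒ hiSPSPS ⇒ hihPSPS ⇒ hihiSPS ⇒ hihihPS ⇒ hihihiS ⇒ hihihih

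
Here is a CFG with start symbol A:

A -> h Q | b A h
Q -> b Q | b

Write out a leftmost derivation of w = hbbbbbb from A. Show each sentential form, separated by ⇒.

A ⇒ hQ   [A -> h Q]
hQ ⇒ hbQ   [Q -> b Q]
hbQ ⇒ hbbQ   [Q -> b Q]
hbbQ ⇒ hbbbQ   [Q -> b Q]
hbbbQ ⇒ hbbbbQ   [Q -> b Q]
hbbbbQ ⇒ hbbbbbQ   [Q -> b Q]
hbbbbbQ ⇒ hbbbbbb   [Q -> b]

A ⇒ hQ ⇒ hbQ ⇒ hbbQ ⇒ hbbbQ ⇒ hbbbbQ ⇒ hbbbbbQ ⇒ hbbbbbb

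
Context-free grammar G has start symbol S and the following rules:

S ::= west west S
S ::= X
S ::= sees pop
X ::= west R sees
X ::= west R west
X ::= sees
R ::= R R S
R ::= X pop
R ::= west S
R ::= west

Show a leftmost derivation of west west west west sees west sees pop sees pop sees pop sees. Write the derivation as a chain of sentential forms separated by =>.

S => X   [S ::= X]
X => west R sees   [X ::= west R sees]
west R sees => west R R S sees   [R ::= R R S]
west R R S sees => west west S R S sees   [R ::= west S]
west west S R S sees => west west west west S R S sees   [S ::= west west S]
west west west west S R S sees => west west west west X R S sees   [S ::= X]
west west west west X R S sees => west west west west sees R S sees   [X ::= sees]
west west west west sees R S sees => west west west west sees X pop S sees   [R ::= X pop]
west west west west sees X pop S sees => west west west west sees west R sees pop S sees   [X ::= west R sees]
west west west west sees west R sees pop S sees => west west west west sees west X pop sees pop S sees   [R ::= X pop]
west west west west sees west X pop sees pop S sees => west west west west sees west sees pop sees pop S sees   [X ::= sees]
west west west west sees west sees pop sees pop S sees => west west west west sees west sees pop sees pop sees pop sees   [S ::= sees pop]

S => X => west R sees => west R R S sees => west west S R S sees => west west west west S R S sees => west west west west X R S sees => west west west west sees R S sees => west west west west sees X pop S sees => west west west west sees west R sees pop S sees => west west west west sees west X pop sees pop S sees => west west west west sees west sees pop sees pop S sees => west west west west sees west sees pop sees pop sees pop sees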